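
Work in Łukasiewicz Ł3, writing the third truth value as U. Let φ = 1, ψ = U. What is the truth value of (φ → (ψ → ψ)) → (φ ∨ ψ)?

ψ → ψ = U → U = 1  [min(1, 1−½+½)]
φ → (ψ → ψ) = 1 → 1 = 1
φ ∨ ψ = 1 ∨ U = 1
(φ → (ψ → ψ)) → (φ ∨ ψ) = 1 → 1 = 1

1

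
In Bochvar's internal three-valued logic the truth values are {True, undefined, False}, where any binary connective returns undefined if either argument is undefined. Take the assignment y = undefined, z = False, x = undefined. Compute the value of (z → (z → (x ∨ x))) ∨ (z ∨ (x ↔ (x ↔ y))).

x ∨ x = undefined ∨ undefined = undefined
z → (x ∨ x) = False → undefined = undefined  [any arg is the third value ⇒ result is the third value]
z → (z → (x ∨ x)) = False → undefined = undefined
x ↔ y = undefined ↔ undefined = undefined
x ↔ (x ↔ y) = undefined ↔ undefined = undefined
z ∨ (x ↔ (x ↔ y)) = False ∨ undefined = undefined
(z → (z → (x ∨ x))) ∨ (z ∨ (x ↔ (x ↔ y))) = undefined ∨ undefined = undefined

undefined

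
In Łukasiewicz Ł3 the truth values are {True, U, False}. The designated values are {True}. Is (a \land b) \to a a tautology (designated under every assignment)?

Every assignment of a, b over {True, U, False} gives a value in {True}.
In particular, with a=U, b=U: (a \land b) \to a = True.

Yes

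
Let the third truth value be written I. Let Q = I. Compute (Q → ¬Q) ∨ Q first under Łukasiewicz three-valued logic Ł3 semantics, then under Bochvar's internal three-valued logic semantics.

In Łukasiewicz three-valued logic Ł3: ¬Q = ¬I = I
Q → ¬Q = I → I = T  [min(1, 1−½+½)]
(Q → ¬Q) ∨ Q = T ∨ I = T
In Bochvar's internal three-valued logic: ¬Q = ¬I = I
Q → ¬Q = I → I = I  [any arg is the third value ⇒ result is the third value]
(Q → ¬Q) ∨ Q = I ∨ I = I
They differ because Łukasiewicz three-valued logic Ł3 and Bochvar's internal three-valued logic treat I differently under the binary connectives.

T; I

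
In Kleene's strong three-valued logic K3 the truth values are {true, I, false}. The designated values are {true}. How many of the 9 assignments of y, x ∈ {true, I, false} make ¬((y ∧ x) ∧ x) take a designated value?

5

Of the 9 assignments, 5 give a value in {true}.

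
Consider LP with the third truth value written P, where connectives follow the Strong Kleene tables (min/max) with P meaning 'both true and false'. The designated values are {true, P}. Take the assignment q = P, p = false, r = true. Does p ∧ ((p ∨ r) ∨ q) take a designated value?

p ∨ r = false ∨ true = true
(p ∨ r) ∨ q = true ∨ P = true
p ∧ ((p ∨ r) ∨ q) = false ∧ true = false
false ∉ {true, P}.

No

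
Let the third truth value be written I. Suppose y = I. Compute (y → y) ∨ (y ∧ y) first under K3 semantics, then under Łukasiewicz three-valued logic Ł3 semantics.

In K3: y → y = I → I = I
y ∧ y = I ∧ I = I
(y → y) ∨ (y ∧ y) = I ∨ I = I
In Łukasiewicz three-valued logic Ł3: y → y = I → I = True
y ∧ y = I ∧ I = I
(y → y) ∨ (y ∧ y) = True ∨ I = True
They differ because K3 and Łukasiewicz three-valued logic Ł3 treat I differently under implication.

I; True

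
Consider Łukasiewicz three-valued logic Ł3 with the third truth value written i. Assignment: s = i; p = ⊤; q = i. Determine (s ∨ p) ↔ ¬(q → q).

s ∨ p = i ∨ ⊤ = ⊤
q → q = i → i = ⊤  [min(1, 1−½+½)]
¬(q → q) = ¬⊤ = ⊥
(s ∨ p) ↔ ¬(q → q) = ⊤ ↔ ⊥ = ⊥

⊥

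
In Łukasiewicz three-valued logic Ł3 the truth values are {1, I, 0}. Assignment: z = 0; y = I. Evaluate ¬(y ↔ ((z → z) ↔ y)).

0

z → z = 0 → 0 = 1
(z → z) ↔ y = 1 ↔ I = I  [1 − |1−½|]
y ↔ ((z → z) ↔ y) = I ↔ I = 1
¬(y ↔ ((z → z) ↔ y)) = ¬1 = 0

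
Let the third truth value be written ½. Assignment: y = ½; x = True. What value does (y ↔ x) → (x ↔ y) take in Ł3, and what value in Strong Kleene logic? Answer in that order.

True; ½

In Ł3: y ↔ x = ½ ↔ True = ½  [1 − |½−1|]
x ↔ y = True ↔ ½ = ½
(y ↔ x) → (x ↔ y) = ½ → ½ = True
In Strong Kleene logic: y ↔ x = ½ ↔ True = ½
x ↔ y = True ↔ ½ = ½
(y ↔ x) → (x ↔ y) = ½ → ½ = ½  [¬½ ∨ ½]
They differ because Ł3 and Strong Kleene logic treat ½ differently under implication.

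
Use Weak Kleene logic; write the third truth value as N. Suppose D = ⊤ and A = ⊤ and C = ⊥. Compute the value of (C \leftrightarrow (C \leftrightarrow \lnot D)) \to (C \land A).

\lnot D = \lnot ⊤ = ⊥
C \leftrightarrow \lnot D = ⊥ \leftrightarrow ⊥ = ⊤
C \leftrightarrow (C \leftrightarrow \lnot D) = ⊥ \leftrightarrow ⊤ = ⊥
C \land A = ⊥ \land ⊤ = ⊥
(C \leftrightarrow (C \leftrightarrow \lnot D)) \to (C \land A) = ⊥ \to ⊥ = ⊤

⊤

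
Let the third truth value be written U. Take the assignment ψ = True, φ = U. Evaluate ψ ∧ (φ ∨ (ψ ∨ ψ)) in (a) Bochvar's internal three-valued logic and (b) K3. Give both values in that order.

In Bochvar's internal three-valued logic: ψ ∨ ψ = True ∨ True = True
φ ∨ (ψ ∨ ψ) = U ∨ True = U
ψ ∧ (φ ∨ (ψ ∨ ψ)) = True ∧ U = U
In K3: ψ ∨ ψ = True ∨ True = True
φ ∨ (ψ ∨ ψ) = U ∨ True = True
ψ ∧ (φ ∨ (ψ ∨ ψ)) = True ∧ True = True
They differ because Bochvar's internal three-valued logic and K3 treat U differently under the binary connectives.

U; True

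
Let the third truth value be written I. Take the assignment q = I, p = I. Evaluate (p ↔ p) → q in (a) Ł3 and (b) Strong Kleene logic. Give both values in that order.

In Ł3: p ↔ p = I ↔ I = 1  [1 − |½−½|]
(p ↔ p) → q = 1 → I = I
In Strong Kleene logic: p ↔ p = I ↔ I = I
(p ↔ p) → q = I → I = I  [¬I ∨ I]

I; I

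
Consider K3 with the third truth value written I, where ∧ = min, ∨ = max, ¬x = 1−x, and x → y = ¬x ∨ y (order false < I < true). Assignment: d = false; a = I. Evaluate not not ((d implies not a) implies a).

not a = not I = I
d implies not a = false implies I = true
(d implies not a) implies a = true implies I = I
not ((d implies not a) implies a) = not I = I
not not ((d implies not a) implies a) = not I = I

I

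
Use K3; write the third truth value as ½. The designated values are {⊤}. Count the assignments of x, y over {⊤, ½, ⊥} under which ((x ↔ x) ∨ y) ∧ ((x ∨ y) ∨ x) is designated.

5

Of the 9 assignments, 5 give a value in {⊤}.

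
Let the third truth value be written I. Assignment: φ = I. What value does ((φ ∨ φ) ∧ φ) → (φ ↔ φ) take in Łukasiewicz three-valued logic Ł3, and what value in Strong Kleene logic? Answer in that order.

In Łukasiewicz three-valued logic Ł3: φ ∨ φ = I ∨ I = I
(φ ∨ φ) ∧ φ = I ∧ I = I
φ ↔ φ = I ↔ I = true  [1 − |½−½|]
((φ ∨ φ) ∧ φ) → (φ ↔ φ) = I → true = true
In Strong Kleene logic: φ ∨ φ = I ∨ I = I
(φ ∨ φ) ∧ φ = I ∧ I = I
φ ↔ φ = I ↔ I = I
((φ ∨ φ) ∧ φ) → (φ ↔ φ) = I → I = I  [¬I ∨ I]
They differ because Łukasiewicz three-valued logic Ł3 and Strong Kleene logic treat I differently under implication.

true; I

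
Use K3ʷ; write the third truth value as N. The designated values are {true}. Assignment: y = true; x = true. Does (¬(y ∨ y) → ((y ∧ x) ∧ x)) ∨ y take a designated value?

Yes

y ∨ y = true ∨ true = true
¬(y ∨ y) = ¬true = false
y ∧ x = true ∧ true = true
(y ∧ x) ∧ x = true ∧ true = true
¬(y ∨ y) → ((y ∧ x) ∧ x) = false → true = true
(¬(y ∨ y) → ((y ∧ x) ∧ x)) ∨ y = true ∨ true = true
true ∈ {true}.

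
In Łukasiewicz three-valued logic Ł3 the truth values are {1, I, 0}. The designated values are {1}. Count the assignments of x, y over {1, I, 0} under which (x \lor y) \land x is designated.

3

Designated under: (x=1, y=1); (x=1, y=I); (x=1, y=0).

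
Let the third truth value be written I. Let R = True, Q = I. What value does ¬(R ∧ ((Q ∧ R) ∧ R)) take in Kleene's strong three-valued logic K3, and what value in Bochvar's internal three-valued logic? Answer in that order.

I; I

In Kleene's strong three-valued logic K3: Q ∧ R = I ∧ True = I
(Q ∧ R) ∧ R = I ∧ True = I
R ∧ ((Q ∧ R) ∧ R) = True ∧ I = I
¬(R ∧ ((Q ∧ R) ∧ R)) = ¬I = I
In Bochvar's internal three-valued logic: Q ∧ R = I ∧ True = I
(Q ∧ R) ∧ R = I ∧ True = I
R ∧ ((Q ∧ R) ∧ R) = True ∧ I = I
¬(R ∧ ((Q ∧ R) ∧ R)) = ¬I = I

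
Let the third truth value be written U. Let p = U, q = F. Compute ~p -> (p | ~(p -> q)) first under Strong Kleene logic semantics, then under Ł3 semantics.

U; T

In Strong Kleene logic: ~p = ~U = U
p -> q = U -> F = U
~(p -> q) = ~U = U
p | ~(p -> q) = U | U = U
~p -> (p | ~(p -> q)) = U -> U = U
In Ł3: ~p = ~U = U
p -> q = U -> F = U
~(p -> q) = ~U = U
p | ~(p -> q) = U | U = U
~p -> (p | ~(p -> q)) = U -> U = T
They differ because Strong Kleene logic and Ł3 treat U differently under implication.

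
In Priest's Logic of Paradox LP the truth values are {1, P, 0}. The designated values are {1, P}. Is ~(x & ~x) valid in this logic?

Yes

Every assignment of x over {1, P, 0} gives a value in {1, P}.
In particular, with x=P: ~(x & ~x) = P.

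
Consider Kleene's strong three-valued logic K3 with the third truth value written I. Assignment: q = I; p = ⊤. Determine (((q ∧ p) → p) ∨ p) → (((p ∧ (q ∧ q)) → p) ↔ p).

q ∧ p = I ∧ ⊤ = I
(q ∧ p) → p = I → ⊤ = ⊤  [¬I ∨ ⊤]
((q ∧ p) → p) ∨ p = ⊤ ∨ ⊤ = ⊤
q ∧ q = I ∧ I = I
p ∧ (q ∧ q) = ⊤ ∧ I = I
(p ∧ (q ∧ q)) → p = I → ⊤ = ⊤
((p ∧ (q ∧ q)) → p) ↔ p = ⊤ ↔ ⊤ = ⊤
(((q ∧ p) → p) ∨ p) → (((p ∧ (q ∧ q)) → p) ↔ p) = ⊤ → ⊤ = ⊤

⊤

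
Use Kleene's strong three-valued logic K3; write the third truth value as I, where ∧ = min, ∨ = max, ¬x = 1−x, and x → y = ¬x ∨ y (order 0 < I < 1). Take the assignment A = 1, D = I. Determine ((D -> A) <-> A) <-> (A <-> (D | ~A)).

I

D -> A = I -> 1 = 1
(D -> A) <-> A = 1 <-> 1 = 1
~A = ~1 = 0
D | ~A = I | 0 = I
A <-> (D | ~A) = 1 <-> I = I
((D -> A) <-> A) <-> (A <-> (D | ~A)) = 1 <-> I = I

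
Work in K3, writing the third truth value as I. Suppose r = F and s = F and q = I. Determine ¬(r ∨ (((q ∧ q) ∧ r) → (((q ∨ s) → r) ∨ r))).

F

q ∧ q = I ∧ I = I
(q ∧ q) ∧ r = I ∧ F = F
q ∨ s = I ∨ F = I
(q ∨ s) → r = I → F = I  [¬I ∨ F]
((q ∨ s) → r) ∨ r = I ∨ F = I
((q ∧ q) ∧ r) → (((q ∨ s) → r) ∨ r) = F → I = T
r ∨ (((q ∧ q) ∧ r) → (((q ∨ s) → r) ∨ r)) = F ∨ T = T
¬(r ∨ (((q ∧ q) ∧ r) → (((q ∨ s) → r) ∨ r))) = ¬T = F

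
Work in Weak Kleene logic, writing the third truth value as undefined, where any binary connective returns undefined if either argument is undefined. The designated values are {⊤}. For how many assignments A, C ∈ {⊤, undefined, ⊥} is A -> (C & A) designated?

3

Designated under: (A=⊤, C=⊤); (A=⊥, C=⊤); (A=⊥, C=⊥).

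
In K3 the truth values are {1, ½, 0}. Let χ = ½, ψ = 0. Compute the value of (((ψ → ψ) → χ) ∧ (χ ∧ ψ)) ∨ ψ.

ψ → ψ = 0 → 0 = 1
(ψ → ψ) → χ = 1 → ½ = ½  [¬1 ∨ ½]
χ ∧ ψ = ½ ∧ 0 = 0
((ψ → ψ) → χ) ∧ (χ ∧ ψ) = ½ ∧ 0 = 0
(((ψ → ψ) → χ) ∧ (χ ∧ ψ)) ∨ ψ = 0 ∨ 0 = 0

0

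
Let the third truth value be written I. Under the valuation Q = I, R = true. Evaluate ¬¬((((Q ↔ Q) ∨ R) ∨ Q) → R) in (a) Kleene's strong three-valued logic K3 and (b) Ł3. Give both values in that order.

In Kleene's strong three-valued logic K3: Q ↔ Q = I ↔ I = I
(Q ↔ Q) ∨ R = I ∨ true = true
((Q ↔ Q) ∨ R) ∨ Q = true ∨ I = true
(((Q ↔ Q) ∨ R) ∨ Q) → R = true → true = true
¬((((Q ↔ Q) ∨ R) ∨ Q) → R) = ¬true = false
¬¬((((Q ↔ Q) ∨ R) ∨ Q) → R) = ¬false = true
In Ł3: Q ↔ Q = I ↔ I = true  [1 − |½−½|]
(Q ↔ Q) ∨ R = true ∨ true = true
((Q ↔ Q) ∨ R) ∨ Q = true ∨ I = true
(((Q ↔ Q) ∨ R) ∨ Q) → R = true → true = true
¬((((Q ↔ Q) ∨ R) ∨ Q) → R) = ¬true = false
¬¬((((Q ↔ Q) ∨ R) ∨ Q) → R) = ¬false = true

true; true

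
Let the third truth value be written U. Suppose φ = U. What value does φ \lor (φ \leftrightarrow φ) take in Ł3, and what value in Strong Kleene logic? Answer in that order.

⊤; U

In Ł3: φ \leftrightarrow φ = U \leftrightarrow U = ⊤  [1 − |½−½|]
φ \lor (φ \leftrightarrow φ) = U \lor ⊤ = ⊤
In Strong Kleene logic: φ \leftrightarrow φ = U \leftrightarrow U = U
φ \lor (φ \leftrightarrow φ) = U \lor U = U
They differ because Ł3 and Strong Kleene logic treat U differently under implication.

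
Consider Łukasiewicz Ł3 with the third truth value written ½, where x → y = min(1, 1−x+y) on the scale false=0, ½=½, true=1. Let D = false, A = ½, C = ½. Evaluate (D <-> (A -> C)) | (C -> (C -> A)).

true

A -> C = ½ -> ½ = true
D <-> (A -> C) = false <-> true = false
C -> A = ½ -> ½ = true
C -> (C -> A) = ½ -> true = true
(D <-> (A -> C)) | (C -> (C -> A)) = false | true = true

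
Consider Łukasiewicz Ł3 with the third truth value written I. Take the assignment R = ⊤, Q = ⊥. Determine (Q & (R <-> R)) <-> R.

R <-> R = ⊤ <-> ⊤ = ⊤
Q & (R <-> R) = ⊥ & ⊤ = ⊥
(Q & (R <-> R)) <-> R = ⊥ <-> ⊤ = ⊥

⊥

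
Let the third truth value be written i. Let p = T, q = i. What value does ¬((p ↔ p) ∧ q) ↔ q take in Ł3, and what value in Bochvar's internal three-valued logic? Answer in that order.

In Ł3: p ↔ p = T ↔ T = T
(p ↔ p) ∧ q = T ∧ i = i
¬((p ↔ p) ∧ q) = ¬i = i
¬((p ↔ p) ∧ q) ↔ q = i ↔ i = T  [1 − |½−½|]
In Bochvar's internal three-valued logic: p ↔ p = T ↔ T = T
(p ↔ p) ∧ q = T ∧ i = i
¬((p ↔ p) ∧ q) = ¬i = i
¬((p ↔ p) ∧ q) ↔ q = i ↔ i = i
They differ because Ł3 and Bochvar's internal three-valued logic treat i differently under the binary connectives.

T; i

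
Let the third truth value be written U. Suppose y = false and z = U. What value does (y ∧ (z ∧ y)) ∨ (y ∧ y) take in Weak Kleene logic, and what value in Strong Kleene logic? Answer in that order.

In Weak Kleene logic: z ∧ y = U ∧ false = U
y ∧ (z ∧ y) = false ∧ U = U
y ∧ y = false ∧ false = false
(y ∧ (z ∧ y)) ∨ (y ∧ y) = U ∨ false = U
In Strong Kleene logic: z ∧ y = U ∧ false = false
y ∧ (z ∧ y) = false ∧ false = false
y ∧ y = false ∧ false = false
(y ∧ (z ∧ y)) ∨ (y ∧ y) = false ∨ false = false
They differ because Weak Kleene logic and Strong Kleene logic treat U differently under the binary connectives.

U; false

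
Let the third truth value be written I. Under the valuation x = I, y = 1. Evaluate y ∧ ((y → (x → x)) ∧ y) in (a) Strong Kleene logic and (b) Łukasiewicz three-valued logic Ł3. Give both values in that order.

I; 1

In Strong Kleene logic: x → x = I → I = I  [¬I ∨ I]
y → (x → x) = 1 → I = I
(y → (x → x)) ∧ y = I ∧ 1 = I
y ∧ ((y → (x → x)) ∧ y) = 1 ∧ I = I
In Łukasiewicz three-valued logic Ł3: x → x = I → I = 1  [min(1, 1−½+½)]
y → (x → x) = 1 → 1 = 1
(y → (x → x)) ∧ y = 1 ∧ 1 = 1
y ∧ ((y → (x → x)) ∧ y) = 1 ∧ 1 = 1
They differ because Strong Kleene logic and Łukasiewicz three-valued logic Ł3 treat I differently under implication.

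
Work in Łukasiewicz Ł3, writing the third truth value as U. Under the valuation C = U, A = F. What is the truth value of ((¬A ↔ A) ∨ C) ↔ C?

¬A = ¬F = T
¬A ↔ A = T ↔ F = F
(¬A ↔ A) ∨ C = F ∨ U = U
((¬A ↔ A) ∨ C) ↔ C = U ↔ U = T  [1 − |½−½|]

T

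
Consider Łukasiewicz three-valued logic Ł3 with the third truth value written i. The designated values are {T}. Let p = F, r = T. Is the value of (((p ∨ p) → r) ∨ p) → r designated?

Yes

p ∨ p = F ∨ F = F
(p ∨ p) → r = F → T = T
((p ∨ p) → r) ∨ p = T ∨ F = T
(((p ∨ p) → r) ∨ p) → r = T → T = T
T ∈ {T}.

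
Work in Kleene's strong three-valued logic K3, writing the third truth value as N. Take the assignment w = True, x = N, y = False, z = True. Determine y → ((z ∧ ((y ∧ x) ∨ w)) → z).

True

y ∧ x = False ∧ N = False
(y ∧ x) ∨ w = False ∨ True = True
z ∧ ((y ∧ x) ∨ w) = True ∧ True = True
(z ∧ ((y ∧ x) ∨ w)) → z = True → True = True
y → ((z ∧ ((y ∧ x) ∨ w)) → z) = False → True = True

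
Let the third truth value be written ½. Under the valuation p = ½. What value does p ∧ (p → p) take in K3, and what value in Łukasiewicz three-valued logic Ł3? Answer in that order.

In K3: p → p = ½ → ½ = ½  [¬½ ∨ ½]
p ∧ (p → p) = ½ ∧ ½ = ½
In Łukasiewicz three-valued logic Ł3: p → p = ½ → ½ = True  [min(1, 1−½+½)]
p ∧ (p → p) = ½ ∧ True = ½

½; ½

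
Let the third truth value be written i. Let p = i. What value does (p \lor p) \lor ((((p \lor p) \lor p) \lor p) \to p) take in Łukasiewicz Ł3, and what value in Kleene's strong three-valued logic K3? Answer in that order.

1; i

In Łukasiewicz Ł3: p \lor p = i \lor i = i
p \lor p = i \lor i = i
(p \lor p) \lor p = i \lor i = i
((p \lor p) \lor p) \lor p = i \lor i = i
(((p \lor p) \lor p) \lor p) \to p = i \to i = 1
(p \lor p) \lor ((((p \lor p) \lor p) \lor p) \to p) = i \lor 1 = 1
In Kleene's strong three-valued logic K3: p \lor p = i \lor i = i
p \lor p = i \lor i = i
(p \lor p) \lor p = i \lor i = i
((p \lor p) \lor p) \lor p = i \lor i = i
(((p \lor p) \lor p) \lor p) \to p = i \to i = i
(p \lor p) \lor ((((p \lor p) \lor p) \lor p) \to p) = i \lor i = i
They differ because Łukasiewicz Ł3 and Kleene's strong three-valued logic K3 treat i differently under implication.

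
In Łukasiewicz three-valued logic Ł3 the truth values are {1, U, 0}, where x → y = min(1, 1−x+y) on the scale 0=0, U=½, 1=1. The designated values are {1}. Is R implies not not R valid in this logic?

Yes

Every assignment of R over {1, U, 0} gives a value in {1}.
In particular, with R=U: R implies not not R = 1.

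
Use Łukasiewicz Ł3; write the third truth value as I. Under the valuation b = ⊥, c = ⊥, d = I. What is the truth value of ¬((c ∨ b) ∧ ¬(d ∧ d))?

⊤

c ∨ b = ⊥ ∨ ⊥ = ⊥
d ∧ d = I ∧ I = I
¬(d ∧ d) = ¬I = I
(c ∨ b) ∧ ¬(d ∧ d) = ⊥ ∧ I = ⊥
¬((c ∨ b) ∧ ¬(d ∧ d)) = ¬⊥ = ⊤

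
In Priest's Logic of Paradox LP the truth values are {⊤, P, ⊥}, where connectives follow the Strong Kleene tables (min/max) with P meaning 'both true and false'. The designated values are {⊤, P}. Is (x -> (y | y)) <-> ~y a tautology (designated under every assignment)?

Countermodel: x=⊤, y=⊤ gives ⊥, which is not designated.

No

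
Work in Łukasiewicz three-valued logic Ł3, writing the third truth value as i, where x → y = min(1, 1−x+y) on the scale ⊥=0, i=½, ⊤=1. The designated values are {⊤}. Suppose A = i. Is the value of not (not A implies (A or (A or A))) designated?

not A = not i = i
A or A = i or i = i
A or (A or A) = i or i = i
not A implies (A or (A or A)) = i implies i = ⊤  [min(1, 1−½+½)]
not (not A implies (A or (A or A))) = not ⊤ = ⊥
⊥ ∉ {⊤}.

No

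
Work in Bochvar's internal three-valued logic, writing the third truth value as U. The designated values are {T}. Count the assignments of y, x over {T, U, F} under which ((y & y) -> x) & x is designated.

Designated under: (y=T, x=T); (y=F, x=T).

2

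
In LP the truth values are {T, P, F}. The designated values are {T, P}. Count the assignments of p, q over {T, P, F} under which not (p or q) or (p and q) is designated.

7

Of the 9 assignments, 7 give a value in {T, P}.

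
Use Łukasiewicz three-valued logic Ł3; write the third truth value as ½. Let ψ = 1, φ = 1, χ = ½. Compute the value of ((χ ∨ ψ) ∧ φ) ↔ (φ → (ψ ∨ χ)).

χ ∨ ψ = ½ ∨ 1 = 1
(χ ∨ ψ) ∧ φ = 1 ∧ 1 = 1
ψ ∨ χ = 1 ∨ ½ = 1
φ → (ψ ∨ χ) = 1 → 1 = 1
((χ ∨ ψ) ∧ φ) ↔ (φ → (ψ ∨ χ)) = 1 ↔ 1 = 1

1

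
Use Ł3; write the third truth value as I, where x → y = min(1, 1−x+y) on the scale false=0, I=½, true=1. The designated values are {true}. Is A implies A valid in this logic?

Every assignment of A over {true, I, false} gives a value in {true}.
In particular, with A=I: A implies A = true.

Yes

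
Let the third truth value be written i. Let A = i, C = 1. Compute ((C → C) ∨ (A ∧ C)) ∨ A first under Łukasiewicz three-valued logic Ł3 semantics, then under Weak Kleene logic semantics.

1; i

In Łukasiewicz three-valued logic Ł3: C → C = 1 → 1 = 1
A ∧ C = i ∧ 1 = i
(C → C) ∨ (A ∧ C) = 1 ∨ i = 1
((C → C) ∨ (A ∧ C)) ∨ A = 1 ∨ i = 1
In Weak Kleene logic: C → C = 1 → 1 = 1
A ∧ C = i ∧ 1 = i
(C → C) ∨ (A ∧ C) = 1 ∨ i = i
((C → C) ∨ (A ∧ C)) ∨ A = i ∨ i = i
They differ because Łukasiewicz three-valued logic Ł3 and Weak Kleene logic treat i differently under the binary connectives.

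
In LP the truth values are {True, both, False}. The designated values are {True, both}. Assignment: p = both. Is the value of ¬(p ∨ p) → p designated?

Yes

p ∨ p = both ∨ both = both
¬(p ∨ p) = ¬both = both
¬(p ∨ p) → p = both → both = both  [¬both ∨ both]
both ∈ {True, both}.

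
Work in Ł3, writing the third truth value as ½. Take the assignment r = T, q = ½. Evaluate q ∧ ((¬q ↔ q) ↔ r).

½

¬q = ¬½ = ½
¬q ↔ q = ½ ↔ ½ = T  [1 − |½−½|]
(¬q ↔ q) ↔ r = T ↔ T = T
q ∧ ((¬q ↔ q) ↔ r) = ½ ∧ T = ½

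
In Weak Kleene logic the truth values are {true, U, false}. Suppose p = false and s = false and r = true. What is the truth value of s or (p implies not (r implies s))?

r implies s = true implies false = false
not (r implies s) = not false = true
p implies not (r implies s) = false implies true = true
s or (p implies not (r implies s)) = false or true = true

true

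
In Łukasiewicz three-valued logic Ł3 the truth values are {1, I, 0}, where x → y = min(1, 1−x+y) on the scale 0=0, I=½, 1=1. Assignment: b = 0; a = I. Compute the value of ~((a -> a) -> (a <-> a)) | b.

a -> a = I -> I = 1
a <-> a = I <-> I = 1
(a -> a) -> (a <-> a) = 1 -> 1 = 1
~((a -> a) -> (a <-> a)) = ~1 = 0
~((a -> a) -> (a <-> a)) | b = 0 | 0 = 0

0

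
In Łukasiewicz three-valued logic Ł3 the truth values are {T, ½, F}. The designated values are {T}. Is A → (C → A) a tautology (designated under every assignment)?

Every assignment of A, C over {T, ½, F} gives a value in {T}.
In particular, with A=½, C=½: A → (C → A) = T.

Yes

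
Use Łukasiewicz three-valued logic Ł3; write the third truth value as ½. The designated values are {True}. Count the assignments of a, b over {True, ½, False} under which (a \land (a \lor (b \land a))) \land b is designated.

Designated under: (a=True, b=True).

1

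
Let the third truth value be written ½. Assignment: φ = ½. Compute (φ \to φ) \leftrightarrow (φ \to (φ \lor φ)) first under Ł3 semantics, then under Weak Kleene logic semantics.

In Ł3: φ \to φ = ½ \to ½ = true
φ \lor φ = ½ \lor ½ = ½
φ \to (φ \lor φ) = ½ \to ½ = true
(φ \to φ) \leftrightarrow (φ \to (φ \lor φ)) = true \leftrightarrow true = true
In Weak Kleene logic: φ \to φ = ½ \to ½ = ½  [any arg is the third value ⇒ result is the third value]
φ \lor φ = ½ \lor ½ = ½
φ \to (φ \lor φ) = ½ \to ½ = ½
(φ \to φ) \leftrightarrow (φ \to (φ \lor φ)) = ½ \leftrightarrow ½ = ½
They differ because Ł3 and Weak Kleene logic treat ½ differently under the binary connectives.

true; ½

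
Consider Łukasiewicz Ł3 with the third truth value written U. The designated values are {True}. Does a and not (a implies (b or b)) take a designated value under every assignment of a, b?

Countermodel: a=True, b=True gives False, which is not designated.

No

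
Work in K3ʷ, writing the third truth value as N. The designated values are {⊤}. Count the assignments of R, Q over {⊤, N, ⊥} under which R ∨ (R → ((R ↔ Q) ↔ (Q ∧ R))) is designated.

4

Designated under: (R=⊤, Q=⊤); (R=⊤, Q=⊥); (R=⊥, Q=⊤); (R=⊥, Q=⊥).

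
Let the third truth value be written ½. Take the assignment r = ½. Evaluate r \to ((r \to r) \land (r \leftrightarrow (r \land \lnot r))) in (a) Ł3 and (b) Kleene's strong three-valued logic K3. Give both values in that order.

In Ł3: r \to r = ½ \to ½ = true  [min(1, 1−½+½)]
\lnot r = \lnot ½ = ½
r \land \lnot r = ½ \land ½ = ½
r \leftrightarrow (r \land \lnot r) = ½ \leftrightarrow ½ = true
(r \to r) \land (r \leftrightarrow (r \land \lnot r)) = true \land true = true
r \to ((r \to r) \land (r \leftrightarrow (r \land \lnot r))) = ½ \to true = true
In Kleene's strong three-valued logic K3: r \to r = ½ \to ½ = ½
\lnot r = \lnot ½ = ½
r \land \lnot r = ½ \land ½ = ½
r \leftrightarrow (r \land \lnot r) = ½ \leftrightarrow ½ = ½
(r \to r) \land (r \leftrightarrow (r \land \lnot r)) = ½ \land ½ = ½
r \to ((r \to r) \land (r \leftrightarrow (r \land \lnot r))) = ½ \to ½ = ½
They differ because Ł3 and Kleene's strong three-valued logic K3 treat ½ differently under implication.

true; ½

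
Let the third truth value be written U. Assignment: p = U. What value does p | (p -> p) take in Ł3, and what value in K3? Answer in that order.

In Ł3: p -> p = U -> U = 1  [min(1, 1−½+½)]
p | (p -> p) = U | 1 = 1
In K3: p -> p = U -> U = U  [~U | U]
p | (p -> p) = U | U = U
They differ because Ł3 and K3 treat U differently under implication.

1; U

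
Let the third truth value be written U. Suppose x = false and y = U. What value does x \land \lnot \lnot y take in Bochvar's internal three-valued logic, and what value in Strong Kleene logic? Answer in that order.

U; false

In Bochvar's internal three-valued logic: \lnot y = \lnot U = U
\lnot \lnot y = \lnot U = U
x \land \lnot \lnot y = false \land U = U
In Strong Kleene logic: \lnot y = \lnot U = U
\lnot \lnot y = \lnot U = U
x \land \lnot \lnot y = false \land U = false
They differ because Bochvar's internal three-valued logic and Strong Kleene logic treat U differently under the binary connectives.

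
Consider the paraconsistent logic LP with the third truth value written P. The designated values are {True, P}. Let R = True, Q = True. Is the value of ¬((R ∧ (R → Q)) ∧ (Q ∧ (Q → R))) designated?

R → Q = True → True = True
R ∧ (R → Q) = True ∧ True = True
Q → R = True → True = True
Q ∧ (Q → R) = True ∧ True = True
(R ∧ (R → Q)) ∧ (Q ∧ (Q → R)) = True ∧ True = True
¬((R ∧ (R → Q)) ∧ (Q ∧ (Q → R))) = ¬True = False
False ∉ {True, P}.

No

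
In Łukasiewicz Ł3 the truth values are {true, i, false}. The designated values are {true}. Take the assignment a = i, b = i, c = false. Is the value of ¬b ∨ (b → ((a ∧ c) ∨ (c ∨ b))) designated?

Yes

¬b = ¬i = i
a ∧ c = i ∧ false = false
c ∨ b = false ∨ i = i
(a ∧ c) ∨ (c ∨ b) = false ∨ i = i
b → ((a ∧ c) ∨ (c ∨ b)) = i → i = true  [min(1, 1−½+½)]
¬b ∨ (b → ((a ∧ c) ∨ (c ∨ b))) = i ∨ true = true
true ∈ {true}.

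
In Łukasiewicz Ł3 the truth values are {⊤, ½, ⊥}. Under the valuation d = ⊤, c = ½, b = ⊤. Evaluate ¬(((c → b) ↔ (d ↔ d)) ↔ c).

½

c → b = ½ → ⊤ = ⊤  [min(1, 1−½+1)]
d ↔ d = ⊤ ↔ ⊤ = ⊤
(c → b) ↔ (d ↔ d) = ⊤ ↔ ⊤ = ⊤
((c → b) ↔ (d ↔ d)) ↔ c = ⊤ ↔ ½ = ½
¬(((c → b) ↔ (d ↔ d)) ↔ c) = ¬½ = ½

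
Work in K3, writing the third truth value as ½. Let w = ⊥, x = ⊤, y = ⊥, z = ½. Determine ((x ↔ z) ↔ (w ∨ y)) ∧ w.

⊥

x ↔ z = ⊤ ↔ ½ = ½
w ∨ y = ⊥ ∨ ⊥ = ⊥
(x ↔ z) ↔ (w ∨ y) = ½ ↔ ⊥ = ½
((x ↔ z) ↔ (w ∨ y)) ∧ w = ½ ∧ ⊥ = ⊥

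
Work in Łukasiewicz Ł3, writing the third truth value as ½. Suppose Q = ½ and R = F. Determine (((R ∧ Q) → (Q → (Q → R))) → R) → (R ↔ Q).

R ∧ Q = F ∧ ½ = F
Q → R = ½ → F = ½  [min(1, 1−½+0)]
Q → (Q → R) = ½ → ½ = T
(R ∧ Q) → (Q → (Q → R)) = F → T = T
((R ∧ Q) → (Q → (Q → R))) → R = T → F = F
R ↔ Q = F ↔ ½ = ½
(((R ∧ Q) → (Q → (Q → R))) → R) → (R ↔ Q) = F → ½ = T

T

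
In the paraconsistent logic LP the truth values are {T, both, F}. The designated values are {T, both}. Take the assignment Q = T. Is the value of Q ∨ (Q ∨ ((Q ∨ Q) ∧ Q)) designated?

Q ∨ Q = T ∨ T = T
(Q ∨ Q) ∧ Q = T ∧ T = T
Q ∨ ((Q ∨ Q) ∧ Q) = T ∨ T = T
Q ∨ (Q ∨ ((Q ∨ Q) ∧ Q)) = T ∨ T = T
T ∈ {T, both}.

Yes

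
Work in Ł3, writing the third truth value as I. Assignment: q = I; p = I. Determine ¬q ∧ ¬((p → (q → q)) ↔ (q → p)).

¬q = ¬I = I
q → q = I → I = T
p → (q → q) = I → T = T
q → p = I → I = T
(p → (q → q)) ↔ (q → p) = T ↔ T = T
¬((p → (q → q)) ↔ (q → p)) = ¬T = F
¬q ∧ ¬((p → (q → q)) ↔ (q → p)) = I ∧ F = F

F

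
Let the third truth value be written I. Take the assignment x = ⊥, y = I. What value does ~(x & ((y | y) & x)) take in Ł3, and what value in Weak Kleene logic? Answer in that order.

⊤; I

In Ł3: y | y = I | I = I
(y | y) & x = I & ⊥ = ⊥
x & ((y | y) & x) = ⊥ & ⊥ = ⊥
~(x & ((y | y) & x)) = ~⊥ = ⊤
In Weak Kleene logic: y | y = I | I = I
(y | y) & x = I & ⊥ = I
x & ((y | y) & x) = ⊥ & I = I
~(x & ((y | y) & x)) = ~I = I
They differ because Ł3 and Weak Kleene logic treat I differently under the binary connectives.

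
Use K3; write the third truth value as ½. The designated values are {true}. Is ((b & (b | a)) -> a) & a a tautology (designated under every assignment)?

No

Countermodel: b=true, a=½ gives ½, which is not designated.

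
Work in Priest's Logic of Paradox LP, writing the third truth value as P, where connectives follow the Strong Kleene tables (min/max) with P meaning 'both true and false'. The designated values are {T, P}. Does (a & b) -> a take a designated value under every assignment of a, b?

Yes

Every assignment of a, b over {T, P, F} gives a value in {T, P}.
In particular, with a=P, b=P: (a & b) -> a = P.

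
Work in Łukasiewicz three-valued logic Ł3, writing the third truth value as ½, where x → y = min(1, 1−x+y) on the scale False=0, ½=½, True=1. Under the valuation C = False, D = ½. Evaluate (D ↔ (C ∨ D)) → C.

False

C ∨ D = False ∨ ½ = ½
D ↔ (C ∨ D) = ½ ↔ ½ = True
(D ↔ (C ∨ D)) → C = True → False = False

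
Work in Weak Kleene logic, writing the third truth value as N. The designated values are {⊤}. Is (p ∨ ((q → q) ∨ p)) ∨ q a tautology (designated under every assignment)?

No

Countermodel: p=⊤, q=N gives N, which is not designated.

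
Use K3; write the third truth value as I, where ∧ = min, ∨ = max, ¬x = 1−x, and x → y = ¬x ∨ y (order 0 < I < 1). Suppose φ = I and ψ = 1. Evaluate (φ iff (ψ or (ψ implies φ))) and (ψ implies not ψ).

0

ψ implies φ = 1 implies I = I  [not 1 or I]
ψ or (ψ implies φ) = 1 or I = 1
φ iff (ψ or (ψ implies φ)) = I iff 1 = I
not ψ = not 1 = 0
ψ implies not ψ = 1 implies 0 = 0
(φ iff (ψ or (ψ implies φ))) and (ψ implies not ψ) = I and 0 = 0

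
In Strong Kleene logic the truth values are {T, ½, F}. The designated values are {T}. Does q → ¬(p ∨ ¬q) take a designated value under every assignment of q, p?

Countermodel: q=T, p=T gives F, which is not designated.

No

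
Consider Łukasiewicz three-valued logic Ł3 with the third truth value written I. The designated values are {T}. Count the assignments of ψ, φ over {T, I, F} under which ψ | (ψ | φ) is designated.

Of the 9 assignments, 5 give a value in {T}.

5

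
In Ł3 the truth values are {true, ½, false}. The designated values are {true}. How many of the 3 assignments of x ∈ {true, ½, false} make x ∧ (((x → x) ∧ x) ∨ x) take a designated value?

1

x=true: true ✓
x=½: ½ ·
x=false: false ·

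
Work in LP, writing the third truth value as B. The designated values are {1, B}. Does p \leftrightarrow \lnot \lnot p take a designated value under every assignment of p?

Yes

Every assignment of p over {1, B, 0} gives a value in {1, B}.
In particular, with p=B: p \leftrightarrow \lnot \lnot p = B.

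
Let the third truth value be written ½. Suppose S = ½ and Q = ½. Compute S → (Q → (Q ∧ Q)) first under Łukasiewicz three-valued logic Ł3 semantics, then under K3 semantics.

In Łukasiewicz three-valued logic Ł3: Q ∧ Q = ½ ∧ ½ = ½
Q → (Q ∧ Q) = ½ → ½ = 1  [min(1, 1−½+½)]
S → (Q → (Q ∧ Q)) = ½ → 1 = 1
In K3: Q ∧ Q = ½ ∧ ½ = ½
Q → (Q ∧ Q) = ½ → ½ = ½  [¬½ ∨ ½]
S → (Q → (Q ∧ Q)) = ½ → ½ = ½
They differ because Łukasiewicz three-valued logic Ł3 and K3 treat ½ differently under implication.

1; ½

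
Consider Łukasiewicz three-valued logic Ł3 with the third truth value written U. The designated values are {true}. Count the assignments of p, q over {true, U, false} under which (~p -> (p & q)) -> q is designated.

5

Of the 9 assignments, 5 give a value in {true}.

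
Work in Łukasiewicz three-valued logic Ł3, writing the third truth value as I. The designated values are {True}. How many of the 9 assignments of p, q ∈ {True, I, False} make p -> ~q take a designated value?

Of the 9 assignments, 6 give a value in {True}.

6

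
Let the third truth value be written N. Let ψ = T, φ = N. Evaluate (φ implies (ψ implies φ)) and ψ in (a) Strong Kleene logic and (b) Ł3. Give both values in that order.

N; T

In Strong Kleene logic: ψ implies φ = T implies N = N  [not T or N]
φ implies (ψ implies φ) = N implies N = N
(φ implies (ψ implies φ)) and ψ = N and T = N
In Ł3: ψ implies φ = T implies N = N
φ implies (ψ implies φ) = N implies N = T
(φ implies (ψ implies φ)) and ψ = T and T = T
They differ because Strong Kleene logic and Ł3 treat N differently under implication.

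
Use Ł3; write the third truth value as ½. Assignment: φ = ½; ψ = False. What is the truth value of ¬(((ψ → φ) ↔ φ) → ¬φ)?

False

ψ → φ = False → ½ = True
(ψ → φ) ↔ φ = True ↔ ½ = ½
¬φ = ¬½ = ½
((ψ → φ) ↔ φ) → ¬φ = ½ → ½ = True
¬(((ψ → φ) ↔ φ) → ¬φ) = ¬True = False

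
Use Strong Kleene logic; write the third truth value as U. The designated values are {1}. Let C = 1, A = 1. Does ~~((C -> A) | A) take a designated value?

Yes

C -> A = 1 -> 1 = 1
(C -> A) | A = 1 | 1 = 1
~((C -> A) | A) = ~1 = 0
~~((C -> A) | A) = ~0 = 1
1 ∈ {1}.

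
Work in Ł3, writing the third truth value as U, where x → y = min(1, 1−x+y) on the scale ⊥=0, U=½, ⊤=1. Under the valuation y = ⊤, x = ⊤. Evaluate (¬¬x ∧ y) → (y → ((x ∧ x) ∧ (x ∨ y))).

⊤

¬x = ¬⊤ = ⊥
¬¬x = ¬⊥ = ⊤
¬¬x ∧ y = ⊤ ∧ ⊤ = ⊤
x ∧ x = ⊤ ∧ ⊤ = ⊤
x ∨ y = ⊤ ∨ ⊤ = ⊤
(x ∧ x) ∧ (x ∨ y) = ⊤ ∧ ⊤ = ⊤
y → ((x ∧ x) ∧ (x ∨ y)) = ⊤ → ⊤ = ⊤
(¬¬x ∧ y) → (y → ((x ∧ x) ∧ (x ∨ y))) = ⊤ → ⊤ = ⊤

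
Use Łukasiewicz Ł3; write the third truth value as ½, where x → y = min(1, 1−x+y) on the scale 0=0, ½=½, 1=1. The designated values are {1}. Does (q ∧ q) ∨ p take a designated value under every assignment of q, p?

Countermodel: q=½, p=½ gives ½, which is not designated.

No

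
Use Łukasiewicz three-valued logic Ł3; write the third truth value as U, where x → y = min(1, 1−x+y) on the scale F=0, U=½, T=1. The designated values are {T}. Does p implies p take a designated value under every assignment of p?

Yes

Every assignment of p over {T, U, F} gives a value in {T}.
In particular, with p=U: p implies p = T.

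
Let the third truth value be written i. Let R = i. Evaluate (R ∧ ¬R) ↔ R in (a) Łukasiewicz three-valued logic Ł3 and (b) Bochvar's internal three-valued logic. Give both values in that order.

T; i

In Łukasiewicz three-valued logic Ł3: ¬R = ¬i = i
R ∧ ¬R = i ∧ i = i
(R ∧ ¬R) ↔ R = i ↔ i = T  [1 − |½−½|]
In Bochvar's internal three-valued logic: ¬R = ¬i = i
R ∧ ¬R = i ∧ i = i
(R ∧ ¬R) ↔ R = i ↔ i = i
They differ because Łukasiewicz three-valued logic Ł3 and Bochvar's internal three-valued logic treat i differently under the binary connectives.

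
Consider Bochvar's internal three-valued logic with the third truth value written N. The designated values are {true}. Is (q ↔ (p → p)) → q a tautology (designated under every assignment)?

Countermodel: q=true, p=N gives N, which is not designated.

No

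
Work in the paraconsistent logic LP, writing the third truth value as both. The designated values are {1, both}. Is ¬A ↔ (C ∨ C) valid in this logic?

Countermodel: A=1, C=1 gives 0, which is not designated.

No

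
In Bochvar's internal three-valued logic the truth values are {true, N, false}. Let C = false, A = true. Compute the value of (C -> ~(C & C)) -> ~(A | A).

false

C & C = false & false = false
~(C & C) = ~false = true
C -> ~(C & C) = false -> true = true
A | A = true | true = true
~(A | A) = ~true = false
(C -> ~(C & C)) -> ~(A | A) = true -> false = false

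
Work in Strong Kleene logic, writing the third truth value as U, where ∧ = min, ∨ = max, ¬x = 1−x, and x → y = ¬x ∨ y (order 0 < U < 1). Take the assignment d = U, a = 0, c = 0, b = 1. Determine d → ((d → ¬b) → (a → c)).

¬b = ¬1 = 0
d → ¬b = U → 0 = U
a → c = 0 → 0 = 1
(d → ¬b) → (a → c) = U → 1 = 1
d → ((d → ¬b) → (a → c)) = U → 1 = 1

1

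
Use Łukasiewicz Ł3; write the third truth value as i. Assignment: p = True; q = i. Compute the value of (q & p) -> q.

q & p = i & True = i
(q & p) -> q = i -> i = True  [min(1, 1−½+½)]

True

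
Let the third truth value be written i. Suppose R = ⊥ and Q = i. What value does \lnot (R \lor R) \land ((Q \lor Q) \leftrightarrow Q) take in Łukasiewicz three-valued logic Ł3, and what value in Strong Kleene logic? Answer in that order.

⊤; i

In Łukasiewicz three-valued logic Ł3: R \lor R = ⊥ \lor ⊥ = ⊥
\lnot (R \lor R) = \lnot ⊥ = ⊤
Q \lor Q = i \lor i = i
(Q \lor Q) \leftrightarrow Q = i \leftrightarrow i = ⊤  [1 − |½−½|]
\lnot (R \lor R) \land ((Q \lor Q) \leftrightarrow Q) = ⊤ \land ⊤ = ⊤
In Strong Kleene logic: R \lor R = ⊥ \lor ⊥ = ⊥
\lnot (R \lor R) = \lnot ⊥ = ⊤
Q \lor Q = i \lor i = i
(Q \lor Q) \leftrightarrow Q = i \leftrightarrow i = i
\lnot (R \lor R) \land ((Q \lor Q) \leftrightarrow Q) = ⊤ \land i = i
They differ because Łukasiewicz three-valued logic Ł3 and Strong Kleene logic treat i differently under implication.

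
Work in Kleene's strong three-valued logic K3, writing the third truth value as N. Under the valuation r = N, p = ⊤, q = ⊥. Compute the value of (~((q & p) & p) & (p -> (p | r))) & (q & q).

q & p = ⊥ & ⊤ = ⊥
(q & p) & p = ⊥ & ⊤ = ⊥
~((q & p) & p) = ~⊥ = ⊤
p | r = ⊤ | N = ⊤
p -> (p | r) = ⊤ -> ⊤ = ⊤
~((q & p) & p) & (p -> (p | r)) = ⊤ & ⊤ = ⊤
q & q = ⊥ & ⊥ = ⊥
(~((q & p) & p) & (p -> (p | r))) & (q & q) = ⊤ & ⊥ = ⊥

⊥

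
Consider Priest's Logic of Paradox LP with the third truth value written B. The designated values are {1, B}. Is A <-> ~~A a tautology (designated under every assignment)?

Every assignment of A over {1, B, 0} gives a value in {1, B}.
In particular, with A=B: A <-> ~~A = B.

Yes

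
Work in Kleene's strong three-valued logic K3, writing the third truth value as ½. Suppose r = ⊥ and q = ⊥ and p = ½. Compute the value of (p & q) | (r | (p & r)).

⊥

p & q = ½ & ⊥ = ⊥
p & r = ½ & ⊥ = ⊥
r | (p & r) = ⊥ | ⊥ = ⊥
(p & q) | (r | (p & r)) = ⊥ | ⊥ = ⊥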